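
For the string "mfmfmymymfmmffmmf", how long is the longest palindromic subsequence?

Using dp[i][j] = 2 + dp[i+1][j−1] if the ends match, else max(dp[i+1][j], dp[i][j−1]):
dp[1][17] = 13. A witness is mfmfmymymfmfm at positions 1,2,3,4,5,6,7,8,9,10,12,14,16.

13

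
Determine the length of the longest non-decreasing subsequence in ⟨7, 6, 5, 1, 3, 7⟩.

3

One longest non-decreasing subsequence is 1, 3, 7 (positions 4,5,6), of length 3; no longer one exists.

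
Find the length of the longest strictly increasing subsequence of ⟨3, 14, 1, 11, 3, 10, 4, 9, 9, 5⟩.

One longest increasing subsequence is 1, 3, 4, 9 (positions 3,5,7,8), of length 4; no longer one exists.

4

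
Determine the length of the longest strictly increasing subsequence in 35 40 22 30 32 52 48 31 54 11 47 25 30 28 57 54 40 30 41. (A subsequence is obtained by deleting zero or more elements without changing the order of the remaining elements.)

Scanning left to right, the best length ending at each element is: 35→1, 40→2, 22→1, 30→2, 32→3, 52→4, 48→4, 31→3, 54→5, 11→1, 47→4, 25→2, 30→3, 28→3, 57→6, 54→5, 40→4, 30→4, 41→5.
So the longest increasing subsequence has length 6, e.g. 22, 30, 32, 52, 54, 57.

6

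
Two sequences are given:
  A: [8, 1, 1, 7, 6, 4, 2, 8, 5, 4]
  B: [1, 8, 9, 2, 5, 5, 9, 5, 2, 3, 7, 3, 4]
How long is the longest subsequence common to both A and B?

Backtracking the LCS table gives one alignment: 8 (A1,B2) → 2 (A7,B4) → 5 (A9,B8) → 4 (A10,B13).
So the longest common subsequence has length 4.

4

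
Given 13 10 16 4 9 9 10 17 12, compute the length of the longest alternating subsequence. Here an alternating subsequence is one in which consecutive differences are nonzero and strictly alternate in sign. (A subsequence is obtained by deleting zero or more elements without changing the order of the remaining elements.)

Track the best alternating length ending on an up-step vs a down-step at each position: up/down = 1/1, 1/2, 3/1, 1/4, 5/4, 5/4, 5/4, 5/1, 5/6.
The maximum over both is 6; one such subsequence is 13, 10, 16, 4, 17, 12.

6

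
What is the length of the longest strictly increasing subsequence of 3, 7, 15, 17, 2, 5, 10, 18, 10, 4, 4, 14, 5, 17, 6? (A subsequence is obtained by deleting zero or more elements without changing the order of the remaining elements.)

5

Let dp[i] be the longest increasing subsequence ending at position i. Then dp = [1, 2, 3, 4, 1, 2, 3, 5, 3, 2, 2, 4, 3, 5, 4].
The maximum is 5; one witness is 3, 7, 15, 17, 18 at positions 1,2,3,4,8.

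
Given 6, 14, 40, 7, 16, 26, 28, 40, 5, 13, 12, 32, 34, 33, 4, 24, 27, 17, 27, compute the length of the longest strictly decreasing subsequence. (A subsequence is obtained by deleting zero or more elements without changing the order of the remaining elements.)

One longest decreasing subsequence is 40, 16, 13, 12, 4 (positions 3,5,10,11,15), of length 5; no longer one exists.

5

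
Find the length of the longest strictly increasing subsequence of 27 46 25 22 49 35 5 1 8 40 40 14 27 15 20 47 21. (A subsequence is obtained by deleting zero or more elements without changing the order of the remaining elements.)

6

Scanning left to right, the best length ending at each element is: 27→1, 46→2, 25→1, 22→1, 49→3, 35→2, 5→1, 1→1, 8→2, 40→3, 40→3, 14→3, 27→4, 15→4, 20→5, 47→6, 21→6.
So the longest increasing subsequence has length 6, e.g. 5, 8, 14, 15, 20, 47.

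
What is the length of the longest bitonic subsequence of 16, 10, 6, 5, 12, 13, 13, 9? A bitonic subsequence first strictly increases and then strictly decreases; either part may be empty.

One longest bitonic subsequence is 16, 10, 6, 5 (positions 1,2,3,4): it rises to 16 then falls. Length 4 is optimal.

4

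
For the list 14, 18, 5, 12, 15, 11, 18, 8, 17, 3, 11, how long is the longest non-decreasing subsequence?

4

Scanning left to right, the best length ending at each element is: 14→1, 18→2, 5→1, 12→2, 15→3, 11→2, 18→4, 8→2, 17→4, 3→1, 11→3.
So the longest non-decreasing subsequence has length 4, e.g. 5, 12, 15, 18.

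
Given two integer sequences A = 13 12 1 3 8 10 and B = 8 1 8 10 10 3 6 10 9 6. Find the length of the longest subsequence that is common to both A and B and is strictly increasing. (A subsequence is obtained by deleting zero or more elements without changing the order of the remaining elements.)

A longest common strictly increasing subsequence is 1, 8, 10 (length 3); it appears in order in both A and B, and no longer such subsequence exists.

3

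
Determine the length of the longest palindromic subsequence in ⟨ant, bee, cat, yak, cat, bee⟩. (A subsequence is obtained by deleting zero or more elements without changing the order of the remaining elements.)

5

Using dp[i][j] = 2 + dp[i+1][j−1] if the ends match, else max(dp[i+1][j], dp[i][j−1]):
dp[1][6] = 5. A witness is bee cat yak cat bee at positions 2,3,4,5,6.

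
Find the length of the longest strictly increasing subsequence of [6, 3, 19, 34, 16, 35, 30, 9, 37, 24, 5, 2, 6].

5

One longest increasing subsequence is 6, 19, 34, 35, 37 (positions 1,3,4,6,9), of length 5; no longer one exists.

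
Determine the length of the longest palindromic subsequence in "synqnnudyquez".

5

Using dp[i][j] = 2 + dp[i+1][j−1] if the ends match, else max(dp[i+1][j], dp[i][j−1]):
dp[1][13] = 5. A witness is ynnny at positions 2,3,5,6,9.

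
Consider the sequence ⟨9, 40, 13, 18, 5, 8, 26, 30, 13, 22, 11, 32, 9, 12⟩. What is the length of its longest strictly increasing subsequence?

6

One longest increasing subsequence is 9, 13, 18, 26, 30, 32 (positions 1,3,4,7,8,12), of length 6; no longer one exists.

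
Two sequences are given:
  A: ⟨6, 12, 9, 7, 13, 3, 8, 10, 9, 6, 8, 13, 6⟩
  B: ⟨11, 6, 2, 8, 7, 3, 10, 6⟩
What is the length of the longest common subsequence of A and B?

A longest common subsequence is 6, 7, 3, 10, 6 (length 5); the LCS DP confirms no longer common subsequence exists.

5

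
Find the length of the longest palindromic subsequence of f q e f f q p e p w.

One longest palindromic subsequence is effe (positions 3,4,5,8); it reads the same forward and backward, and the interval DP gives dp[1][10] = 4.

4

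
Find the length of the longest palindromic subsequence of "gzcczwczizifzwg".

One longest palindromic subsequence is gwzizizwg (positions 1,6,8,9,10,11,13,14,15); it reads the same forward and backward, and the interval DP gives dp[1][15] = 9.

9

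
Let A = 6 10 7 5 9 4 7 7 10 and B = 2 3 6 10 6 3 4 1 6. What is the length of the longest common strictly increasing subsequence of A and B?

2

A longest common strictly increasing subsequence is 6, 10 (length 2); it appears in order in both A and B, and no longer such subsequence exists.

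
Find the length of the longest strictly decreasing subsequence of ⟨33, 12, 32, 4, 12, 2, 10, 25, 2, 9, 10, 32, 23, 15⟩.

5

One longest decreasing subsequence is 33, 32, 12, 10, 2 (positions 1,3,5,7,9), of length 5; no longer one exists.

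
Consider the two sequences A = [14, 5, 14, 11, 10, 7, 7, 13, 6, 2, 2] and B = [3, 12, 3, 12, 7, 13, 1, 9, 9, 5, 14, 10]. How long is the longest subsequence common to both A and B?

A longest common subsequence is 5, 14, 10 (length 3); the LCS DP confirms no longer common subsequence exists.

3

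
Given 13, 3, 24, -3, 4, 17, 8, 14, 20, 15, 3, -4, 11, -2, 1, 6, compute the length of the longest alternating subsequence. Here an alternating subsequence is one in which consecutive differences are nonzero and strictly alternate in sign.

Track the best alternating length ending on an up-step vs a down-step at each position: up/down = 1/1, 1/2, 3/1, 1/4, 5/4, 5/4, 5/6, 7/6, 7/4, 7/8, 5/8, 1/8, 9/8, 9/10, 11/10, 11/10.
The maximum over both is 11; one such subsequence is 13, 3, 24, -3, 17, 8, 14, 3, 11, -2, 1.

11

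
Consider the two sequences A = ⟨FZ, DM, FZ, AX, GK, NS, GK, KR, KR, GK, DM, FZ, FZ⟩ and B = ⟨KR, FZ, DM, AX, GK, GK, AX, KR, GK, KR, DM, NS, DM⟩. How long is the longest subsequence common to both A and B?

A longest common subsequence is FZ, DM, AX, GK, GK, KR, KR, DM (length 8); the LCS DP confirms no longer common subsequence exists.

8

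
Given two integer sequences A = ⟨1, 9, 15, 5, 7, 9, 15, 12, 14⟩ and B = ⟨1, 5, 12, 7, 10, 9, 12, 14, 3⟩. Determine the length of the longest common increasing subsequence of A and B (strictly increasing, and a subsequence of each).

For each value that appears in both, track the longest common increasing run ending there.
The best achievable length is 6; one witness is 1, 5, 7, 9, 12, 14 (A-positions 1,4,5,6,8,9, B-positions 1,2,4,6,7,8).

6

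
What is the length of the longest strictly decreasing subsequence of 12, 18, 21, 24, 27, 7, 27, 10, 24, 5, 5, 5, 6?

3

One longest decreasing subsequence is 12, 7, 5 (positions 1,6,10), of length 3; no longer one exists.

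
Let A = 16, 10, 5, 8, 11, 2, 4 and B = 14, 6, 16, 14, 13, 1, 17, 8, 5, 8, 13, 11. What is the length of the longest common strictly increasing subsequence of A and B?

3

For each value that appears in both, track the longest common increasing run ending there.
The best achievable length is 3; one witness is 5, 8, 11 (A-positions 3,4,5, B-positions 9,10,12).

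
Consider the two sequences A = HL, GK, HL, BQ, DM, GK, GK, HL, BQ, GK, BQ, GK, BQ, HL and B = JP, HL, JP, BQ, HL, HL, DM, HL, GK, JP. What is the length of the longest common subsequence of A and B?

5

A longest common subsequence is HL, HL, DM, HL, GK (length 5); the LCS DP confirms no longer common subsequence exists.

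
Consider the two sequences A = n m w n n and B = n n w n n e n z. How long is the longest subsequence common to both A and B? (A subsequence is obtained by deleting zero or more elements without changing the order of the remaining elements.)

4

Backtracking the LCS table gives one alignment: n (A1,B2) → w (A3,B3) → n (A4,B5) → n (A5,B7).
So the longest common subsequence has length 4.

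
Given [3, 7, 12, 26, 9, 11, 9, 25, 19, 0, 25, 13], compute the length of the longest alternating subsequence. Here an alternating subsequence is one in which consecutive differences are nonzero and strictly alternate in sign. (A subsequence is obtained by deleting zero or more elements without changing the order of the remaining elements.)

9

Track the best alternating length ending on an up-step vs a down-step at each position: up/down = 1/1, 2/1, 2/1, 2/1, 2/3, 4/3, 2/5, 6/3, 6/7, 1/7, 8/3, 8/9.
The maximum over both is 9; one such subsequence is 3, 12, 9, 11, 9, 25, 19, 25, 13.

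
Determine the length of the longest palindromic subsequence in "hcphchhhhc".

7

Using dp[i][j] = 2 + dp[i+1][j−1] if the ends match, else max(dp[i+1][j], dp[i][j−1]):
dp[1][10] = 7. A witness is chhhhhc at positions 2,4,6,7,8,9,10.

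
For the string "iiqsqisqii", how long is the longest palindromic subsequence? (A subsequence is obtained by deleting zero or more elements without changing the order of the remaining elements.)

One longest palindromic subsequence is iiqsisqii (positions 1,2,3,4,6,7,8,9,10); it reads the same forward and backward, and the interval DP gives dp[1][10] = 9.

9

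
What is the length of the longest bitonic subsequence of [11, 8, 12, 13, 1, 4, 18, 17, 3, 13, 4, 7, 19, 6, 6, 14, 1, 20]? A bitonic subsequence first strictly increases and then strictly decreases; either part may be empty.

One longest bitonic subsequence is 11, 12, 13, 18, 17, 13, 7, 6, 1 (positions 1,3,4,7,8,10,12,15,17): it rises to 18 then falls. Length 9 is optimal.

9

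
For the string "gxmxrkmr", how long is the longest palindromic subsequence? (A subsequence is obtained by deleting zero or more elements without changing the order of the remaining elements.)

Using dp[i][j] = 2 + dp[i+1][j−1] if the ends match, else max(dp[i+1][j], dp[i][j−1]):
dp[1][8] = 3. A witness is rmr at positions 5,7,8.

3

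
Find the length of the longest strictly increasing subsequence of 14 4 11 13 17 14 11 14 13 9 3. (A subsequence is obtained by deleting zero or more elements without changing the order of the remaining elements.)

One longest increasing subsequence is 4, 11, 13, 17 (positions 2,3,4,5), of length 4; no longer one exists.

4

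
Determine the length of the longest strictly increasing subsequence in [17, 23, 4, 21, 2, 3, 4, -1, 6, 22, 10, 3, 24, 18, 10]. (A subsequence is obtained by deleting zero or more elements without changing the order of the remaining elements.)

6

One longest increasing subsequence is 2, 3, 4, 6, 22, 24 (positions 5,6,7,9,10,13), of length 6; no longer one exists.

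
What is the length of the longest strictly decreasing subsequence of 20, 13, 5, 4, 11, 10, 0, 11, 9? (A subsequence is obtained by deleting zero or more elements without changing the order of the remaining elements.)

5

Scanning left to right, the best length ending at each element is: 20→1, 13→2, 5→3, 4→4, 11→3, 10→4, 0→5, 11→3, 9→5.
So the longest decreasing subsequence has length 5, e.g. 20, 13, 5, 4, 0.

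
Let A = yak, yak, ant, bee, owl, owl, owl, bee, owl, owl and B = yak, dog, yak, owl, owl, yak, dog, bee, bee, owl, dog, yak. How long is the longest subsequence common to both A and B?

Backtracking the LCS table gives one alignment: yak (A1,B1) → yak (A2,B3) → owl (A5,B4) → owl (A6,B5) → bee (A8,B9) → owl (A9,B10).
So the longest common subsequence has length 6.

6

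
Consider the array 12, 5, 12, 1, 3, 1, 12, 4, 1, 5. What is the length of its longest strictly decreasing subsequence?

Let dp[i] be the longest decreasing subsequence ending at position i. Then dp = [1, 2, 1, 3, 3, 4, 1, 3, 4, 2].
The maximum is 4; one witness is 12, 5, 3, 1 at positions 1,2,5,6.

4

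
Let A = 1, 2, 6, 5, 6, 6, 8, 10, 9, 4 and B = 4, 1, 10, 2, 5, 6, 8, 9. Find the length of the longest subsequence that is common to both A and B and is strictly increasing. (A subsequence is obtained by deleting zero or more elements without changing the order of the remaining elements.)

A longest common strictly increasing subsequence is 1, 2, 5, 6, 8, 9 (length 6); it appears in order in both A and B, and no longer such subsequence exists.

6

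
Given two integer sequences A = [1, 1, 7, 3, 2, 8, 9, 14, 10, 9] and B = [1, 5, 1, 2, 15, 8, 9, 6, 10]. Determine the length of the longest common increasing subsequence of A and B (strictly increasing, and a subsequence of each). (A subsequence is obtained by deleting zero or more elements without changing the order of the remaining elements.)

A longest common strictly increasing subsequence is 1, 2, 8, 9, 10 (length 5); it appears in order in both A and B, and no longer such subsequence exists.

5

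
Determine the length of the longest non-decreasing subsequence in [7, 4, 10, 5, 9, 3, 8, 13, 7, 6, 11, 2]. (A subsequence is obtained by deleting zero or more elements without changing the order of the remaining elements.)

Scanning left to right, the best length ending at each element is: 7→1, 4→1, 10→2, 5→2, 9→3, 3→1, 8→3, 13→4, 7→3, 6→3, 11→4, 2→1.
So the longest non-decreasing subsequence has length 4, e.g. 4, 5, 9, 13.

4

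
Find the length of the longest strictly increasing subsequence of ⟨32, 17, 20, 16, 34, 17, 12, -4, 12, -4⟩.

3

One longest increasing subsequence is 17, 20, 34 (positions 2,3,5), of length 3; no longer one exists.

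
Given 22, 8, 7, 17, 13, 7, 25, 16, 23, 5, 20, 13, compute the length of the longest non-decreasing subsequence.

4

One longest non-decreasing subsequence is 8, 13, 16, 23 (positions 2,5,8,9), of length 4; no longer one exists.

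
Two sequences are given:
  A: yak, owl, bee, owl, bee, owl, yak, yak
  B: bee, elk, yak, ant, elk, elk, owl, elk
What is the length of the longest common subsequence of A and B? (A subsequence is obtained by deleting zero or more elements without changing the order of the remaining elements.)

2

Backtracking the LCS table gives one alignment: yak (A1,B3) → owl (A2,B7).
So the longest common subsequence has length 2.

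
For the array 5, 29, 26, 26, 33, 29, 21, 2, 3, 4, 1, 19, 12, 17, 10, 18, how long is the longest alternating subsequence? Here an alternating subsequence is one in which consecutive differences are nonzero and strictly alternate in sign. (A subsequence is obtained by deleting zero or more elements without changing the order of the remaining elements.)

Track the best alternating length ending on an up-step vs a down-step at each position: up/down = 1/1, 2/1, 2/3, 2/3, 4/1, 4/5, 2/5, 1/5, 6/5, 6/5, 1/7, 8/5, 8/9, 10/9, 8/11, 12/9.
The maximum over both is 12; one such subsequence is 5, 29, 26, 33, 2, 3, 1, 19, 12, 17, 10, 18.

12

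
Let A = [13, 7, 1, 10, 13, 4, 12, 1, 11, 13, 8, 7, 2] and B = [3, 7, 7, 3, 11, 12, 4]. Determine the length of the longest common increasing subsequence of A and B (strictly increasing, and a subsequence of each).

2

A longest common strictly increasing subsequence is 7, 11 (length 2); it appears in order in both A and B, and no longer such subsequence exists.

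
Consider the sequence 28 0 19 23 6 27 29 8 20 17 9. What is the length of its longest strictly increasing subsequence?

5

Let dp[i] be the longest increasing subsequence ending at position i. Then dp = [1, 1, 2, 3, 2, 4, 5, 3, 4, 4, 4].
The maximum is 5; one witness is 0, 19, 23, 27, 29 at positions 2,3,4,6,7.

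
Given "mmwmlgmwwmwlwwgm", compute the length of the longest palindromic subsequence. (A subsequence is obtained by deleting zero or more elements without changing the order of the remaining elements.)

One longest palindromic subsequence is mwlmwwmlwm (positions 1,3,5,7,8,9,10,12,14,16); it reads the same forward and backward, and the interval DP gives dp[1][16] = 10.

10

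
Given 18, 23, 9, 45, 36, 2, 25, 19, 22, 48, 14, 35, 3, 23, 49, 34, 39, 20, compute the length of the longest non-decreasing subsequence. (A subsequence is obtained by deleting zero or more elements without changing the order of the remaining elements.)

Scanning left to right, the best length ending at each element is: 18→1, 23→2, 9→1, 45→3, 36→3, 2→1, 25→3, 19→2, 22→3, 48→4, 14→2, 35→4, 3→2, 23→4, 49→5, 34→5, 39→6, 20→3.
So the longest non-decreasing subsequence has length 6, e.g. 18, 19, 22, 23, 34, 39.

6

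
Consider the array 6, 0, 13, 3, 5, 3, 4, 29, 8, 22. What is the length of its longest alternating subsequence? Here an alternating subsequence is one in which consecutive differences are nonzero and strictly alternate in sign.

9

Track the best alternating length ending on an up-step vs a down-step at each position: up/down = 1/1, 1/2, 3/1, 3/4, 5/4, 3/6, 7/6, 7/1, 7/8, 9/8.
The maximum over both is 9; one such subsequence is 6, 0, 13, 3, 5, 3, 29, 8, 22.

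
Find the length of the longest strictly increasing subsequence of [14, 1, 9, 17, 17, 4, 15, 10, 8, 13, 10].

One longest increasing subsequence is 1, 9, 10, 13 (positions 2,3,8,10), of length 4; no longer one exists.

4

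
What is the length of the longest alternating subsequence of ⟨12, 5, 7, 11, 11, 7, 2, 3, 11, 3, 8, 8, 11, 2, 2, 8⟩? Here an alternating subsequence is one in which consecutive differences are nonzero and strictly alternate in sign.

9

Track the best alternating length ending on an up-step vs a down-step at each position: up/down = 1/1, 1/2, 3/2, 3/2, 3/2, 3/4, 1/4, 5/4, 5/2, 5/6, 7/6, 7/6, 7/2, 1/8, 1/8, 9/8.
The maximum over both is 9; one such subsequence is 12, 5, 11, 7, 11, 3, 8, 2, 8.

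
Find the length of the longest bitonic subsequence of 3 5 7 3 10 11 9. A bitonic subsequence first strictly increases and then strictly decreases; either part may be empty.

6

Let inc[i] be the LIS ending at i and dec[i] the longest strictly decreasing subsequence starting at i. inc = [1, 2, 3, 1, 4, 5, 4], dec = [1, 2, 2, 1, 2, 2, 1].
max_i inc[i]+dec[i]−1 = 6, with one witness 3, 5, 7, 10, 11, 9.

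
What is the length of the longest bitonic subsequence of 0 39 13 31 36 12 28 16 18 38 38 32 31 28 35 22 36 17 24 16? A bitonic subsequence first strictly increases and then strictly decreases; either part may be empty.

11

Let inc[i] be the LIS ending at i and dec[i] the longest strictly decreasing subsequence starting at i. inc = [1, 2, 2, 3, 4, 2, 3, 3, 4, 5, 5, 5, 5, 5, 6, 5, 7, 4, 6, 3], dec = [1, 8, 2, 5, 7, 1, 4, 1, 3, 7, 7, 6, 5, 4, 4, 3, 3, 2, 2, 1].
max_i inc[i]+dec[i]−1 = 11, with one witness 0, 13, 31, 36, 38, 32, 31, 28, 22, 17, 16.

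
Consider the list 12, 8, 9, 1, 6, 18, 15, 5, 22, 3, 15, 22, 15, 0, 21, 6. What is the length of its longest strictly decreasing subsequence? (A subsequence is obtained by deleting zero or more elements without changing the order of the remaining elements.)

6

Let dp[i] be the longest decreasing subsequence ending at position i. Then dp = [1, 2, 2, 3, 3, 1, 2, 4, 1, 5, 2, 1, 2, 6, 2, 3].
The maximum is 6; one witness is 12, 8, 6, 5, 3, 0 at positions 1,2,5,8,10,14.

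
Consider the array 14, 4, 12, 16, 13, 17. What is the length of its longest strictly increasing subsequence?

4

Let dp[i] be the longest increasing subsequence ending at position i. Then dp = [1, 1, 2, 3, 3, 4].
The maximum is 4; one witness is 4, 12, 16, 17 at positions 2,3,4,6.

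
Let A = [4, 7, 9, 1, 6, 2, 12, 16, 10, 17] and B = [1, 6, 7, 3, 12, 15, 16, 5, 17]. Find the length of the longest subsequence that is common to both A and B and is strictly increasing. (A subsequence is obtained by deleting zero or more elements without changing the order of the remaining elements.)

5

For each value that appears in both, track the longest common increasing run ending there.
The best achievable length is 5; one witness is 1, 6, 12, 16, 17 (A-positions 4,5,7,8,10, B-positions 1,2,5,7,9).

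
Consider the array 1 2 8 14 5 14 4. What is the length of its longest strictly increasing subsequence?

4

One longest increasing subsequence is 1, 2, 8, 14 (positions 1,2,3,4), of length 4; no longer one exists.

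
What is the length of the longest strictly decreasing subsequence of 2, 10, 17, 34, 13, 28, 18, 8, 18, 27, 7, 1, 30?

6

One longest decreasing subsequence is 34, 28, 18, 8, 7, 1 (positions 4,6,7,8,11,12), of length 6; no longer one exists.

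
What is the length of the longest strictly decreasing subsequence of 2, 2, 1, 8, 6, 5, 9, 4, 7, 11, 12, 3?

5

Let dp[i] be the longest decreasing subsequence ending at position i. Then dp = [1, 1, 2, 1, 2, 3, 1, 4, 2, 1, 1, 5].
The maximum is 5; one witness is 8, 6, 5, 4, 3 at positions 4,5,6,8,12.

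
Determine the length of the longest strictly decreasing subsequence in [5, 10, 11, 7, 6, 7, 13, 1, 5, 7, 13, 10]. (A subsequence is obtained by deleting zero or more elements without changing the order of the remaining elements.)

Let dp[i] be the longest decreasing subsequence ending at position i. Then dp = [1, 1, 1, 2, 3, 2, 1, 4, 4, 2, 1, 2].
The maximum is 4; one witness is 10, 7, 6, 1 at positions 2,4,5,8.

4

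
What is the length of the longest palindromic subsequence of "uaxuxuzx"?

Using dp[i][j] = 2 + dp[i+1][j−1] if the ends match, else max(dp[i+1][j], dp[i][j−1]):
dp[1][8] = 5. A witness is xuxux at positions 3,4,5,6,8.

5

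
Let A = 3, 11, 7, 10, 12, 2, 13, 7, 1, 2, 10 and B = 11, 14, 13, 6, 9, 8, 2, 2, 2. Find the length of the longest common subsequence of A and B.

3

A longest common subsequence is 11, 2, 2 (length 3); the LCS DP confirms no longer common subsequence exists.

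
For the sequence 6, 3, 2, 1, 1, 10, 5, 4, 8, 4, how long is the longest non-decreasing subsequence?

4

Let dp[i] be the longest non-decreasing subsequence ending at position i. Then dp = [1, 1, 1, 1, 2, 3, 3, 3, 4, 4].
The maximum is 4; one witness is 1, 1, 5, 8 at positions 4,5,7,9.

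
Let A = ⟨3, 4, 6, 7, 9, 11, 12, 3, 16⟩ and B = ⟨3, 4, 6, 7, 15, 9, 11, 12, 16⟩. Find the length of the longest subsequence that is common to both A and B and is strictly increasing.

For each value that appears in both, track the longest common increasing run ending there.
The best achievable length is 8; one witness is 3, 4, 6, 7, 9, 11, 12, 16 (A-positions 1,2,3,4,5,6,7,9, B-positions 1,2,3,4,6,7,8,9).

8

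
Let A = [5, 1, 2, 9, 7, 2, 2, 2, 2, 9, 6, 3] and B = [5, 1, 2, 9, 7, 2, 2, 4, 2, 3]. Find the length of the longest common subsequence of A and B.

A longest common subsequence is 5, 1, 2, 9, 7, 2, 2, 2, 3 (length 9); the LCS DP confirms no longer common subsequence exists.

9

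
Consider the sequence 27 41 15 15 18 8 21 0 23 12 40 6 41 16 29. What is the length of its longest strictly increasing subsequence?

Let dp[i] be the longest increasing subsequence ending at position i. Then dp = [1, 2, 1, 1, 2, 1, 3, 1, 4, 2, 5, 2, 6, 3, 5].
The maximum is 6; one witness is 15, 18, 21, 23, 40, 41 at positions 3,5,7,9,11,13.

6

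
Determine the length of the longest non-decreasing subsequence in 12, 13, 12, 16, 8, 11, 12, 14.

Scanning left to right, the best length ending at each element is: 12→1, 13→2, 12→2, 16→3, 8→1, 11→2, 12→3, 14→4.
So the longest non-decreasing subsequence has length 4, e.g. 12, 12, 12, 14.

4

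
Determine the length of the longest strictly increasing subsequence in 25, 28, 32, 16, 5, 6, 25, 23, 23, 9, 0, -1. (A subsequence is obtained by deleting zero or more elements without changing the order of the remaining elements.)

3

Scanning left to right, the best length ending at each element is: 25→1, 28→2, 32→3, 16→1, 5→1, 6→2, 25→3, 23→3, 23→3, 9→3, 0→1, -1→1.
So the longest increasing subsequence has length 3, e.g. 25, 28, 32.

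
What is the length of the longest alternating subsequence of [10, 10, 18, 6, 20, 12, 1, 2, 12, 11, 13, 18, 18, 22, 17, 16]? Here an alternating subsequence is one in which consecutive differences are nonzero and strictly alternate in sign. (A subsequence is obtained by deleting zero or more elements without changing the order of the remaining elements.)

9

Track the best alternating length ending on an up-step vs a down-step at each position: up/down = 1/1, 1/1, 2/1, 1/3, 4/1, 4/5, 1/5, 6/5, 6/5, 6/7, 8/5, 8/5, 8/5, 8/1, 8/9, 8/9.
The maximum over both is 9; one such subsequence is 10, 18, 6, 20, 1, 12, 11, 18, 17.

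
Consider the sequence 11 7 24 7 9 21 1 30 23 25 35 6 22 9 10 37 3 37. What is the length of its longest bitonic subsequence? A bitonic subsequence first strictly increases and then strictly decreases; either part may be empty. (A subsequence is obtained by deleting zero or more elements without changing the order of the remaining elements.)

One longest bitonic subsequence is 7, 9, 21, 23, 25, 35, 22, 10, 3 (positions 2,5,6,9,10,11,13,15,17): it rises to 35 then falls. Length 9 is optimal.

9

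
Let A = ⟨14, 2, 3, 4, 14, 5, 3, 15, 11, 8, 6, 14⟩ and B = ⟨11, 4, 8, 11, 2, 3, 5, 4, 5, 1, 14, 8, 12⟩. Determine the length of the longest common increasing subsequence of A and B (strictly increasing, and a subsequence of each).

5

A longest common strictly increasing subsequence is 2, 3, 4, 5, 14 (length 5); it appears in order in both A and B, and no longer such subsequence exists.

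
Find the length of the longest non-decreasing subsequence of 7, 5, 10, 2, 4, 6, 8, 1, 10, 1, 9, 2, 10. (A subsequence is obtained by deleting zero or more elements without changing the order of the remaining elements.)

Let dp[i] be the longest non-decreasing subsequence ending at position i. Then dp = [1, 1, 2, 1, 2, 3, 4, 1, 5, 2, 5, 3, 6].
The maximum is 6; one witness is 2, 4, 6, 8, 10, 10 at positions 4,5,6,7,9,13.

6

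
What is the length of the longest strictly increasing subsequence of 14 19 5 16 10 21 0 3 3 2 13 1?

One longest increasing subsequence is 14, 19, 21 (positions 1,2,6), of length 3; no longer one exists.

3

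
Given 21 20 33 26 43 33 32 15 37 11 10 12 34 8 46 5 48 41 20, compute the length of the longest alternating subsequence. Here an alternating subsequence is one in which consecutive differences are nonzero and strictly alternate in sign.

14

Track the best alternating length ending on an up-step vs a down-step at each position: up/down = 1/1, 1/2, 3/1, 3/4, 5/1, 5/6, 5/6, 1/6, 7/6, 1/8, 1/8, 9/8, 9/8, 1/10, 11/1, 1/12, 13/1, 13/14, 13/14.
The maximum over both is 14; one such subsequence is 21, 20, 33, 26, 43, 33, 37, 11, 12, 8, 46, 5, 48, 41.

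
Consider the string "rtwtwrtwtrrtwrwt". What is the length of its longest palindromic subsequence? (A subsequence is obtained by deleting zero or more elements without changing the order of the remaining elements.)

12

Using dp[i][j] = 2 + dp[i+1][j−1] if the ends match, else max(dp[i+1][j], dp[i][j−1]):
dp[1][16] = 12. A witness is twrwtrrtwrwt at positions 2,3,6,8,9,10,11,12,13,14,15,16.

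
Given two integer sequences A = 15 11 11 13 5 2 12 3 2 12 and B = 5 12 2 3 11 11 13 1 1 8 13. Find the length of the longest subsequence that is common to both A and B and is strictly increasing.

2

A longest common strictly increasing subsequence is 5, 12 (length 2); it appears in order in both A and B, and no longer such subsequence exists.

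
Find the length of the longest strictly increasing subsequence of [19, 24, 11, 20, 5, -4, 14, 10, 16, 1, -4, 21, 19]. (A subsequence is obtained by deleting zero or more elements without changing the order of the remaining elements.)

4

Let dp[i] be the longest increasing subsequence ending at position i. Then dp = [1, 2, 1, 2, 1, 1, 2, 2, 3, 2, 1, 4, 4].
The maximum is 4; one witness is 11, 14, 16, 21 at positions 3,7,9,12.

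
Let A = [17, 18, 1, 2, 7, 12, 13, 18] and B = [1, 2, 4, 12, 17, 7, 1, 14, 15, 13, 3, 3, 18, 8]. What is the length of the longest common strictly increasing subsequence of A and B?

For each value that appears in both, track the longest common increasing run ending there.
The best achievable length is 5; one witness is 1, 2, 12, 13, 18 (A-positions 3,4,6,7,8, B-positions 1,2,4,10,13).

5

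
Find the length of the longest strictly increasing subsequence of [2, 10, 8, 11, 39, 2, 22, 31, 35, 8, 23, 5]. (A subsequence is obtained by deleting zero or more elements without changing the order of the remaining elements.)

Scanning left to right, the best length ending at each element is: 2→1, 10→2, 8→2, 11→3, 39→4, 2→1, 22→4, 31→5, 35→6, 8→2, 23→5, 5→2.
So the longest increasing subsequence has length 6, e.g. 2, 10, 11, 22, 31, 35.

6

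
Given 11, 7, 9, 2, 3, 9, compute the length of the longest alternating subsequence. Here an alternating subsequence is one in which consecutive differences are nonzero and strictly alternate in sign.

5

A longest alternating subsequence is 11, 7, 9, 2, 3 (positions 1,2,3,4,5); its 4 consecutive differences strictly alternate in sign, and length 5 is optimal.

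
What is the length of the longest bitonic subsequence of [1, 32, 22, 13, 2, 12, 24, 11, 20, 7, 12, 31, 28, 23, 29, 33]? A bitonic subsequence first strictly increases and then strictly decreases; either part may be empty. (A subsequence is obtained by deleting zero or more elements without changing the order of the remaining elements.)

Let inc[i] be the LIS ending at i and dec[i] the longest strictly decreasing subsequence starting at i. inc = [1, 2, 2, 2, 2, 3, 4, 3, 4, 3, 4, 5, 5, 5, 6, 7], dec = [1, 6, 5, 4, 1, 3, 3, 2, 2, 1, 1, 3, 2, 1, 1, 1].
max_i inc[i]+dec[i]−1 = 7, with one witness 1, 32, 22, 13, 12, 11, 7.

7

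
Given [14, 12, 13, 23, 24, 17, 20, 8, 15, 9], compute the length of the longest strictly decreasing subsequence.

One longest decreasing subsequence is 23, 17, 15, 9 (positions 4,6,9,10), of length 4; no longer one exists.

4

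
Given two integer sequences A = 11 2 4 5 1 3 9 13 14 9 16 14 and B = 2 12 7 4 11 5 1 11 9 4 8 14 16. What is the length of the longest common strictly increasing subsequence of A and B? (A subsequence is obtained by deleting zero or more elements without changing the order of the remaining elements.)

For each value that appears in both, track the longest common increasing run ending there.
The best achievable length is 6; one witness is 2, 4, 5, 9, 14, 16 (A-positions 2,3,4,7,9,11, B-positions 1,4,6,9,12,13).

6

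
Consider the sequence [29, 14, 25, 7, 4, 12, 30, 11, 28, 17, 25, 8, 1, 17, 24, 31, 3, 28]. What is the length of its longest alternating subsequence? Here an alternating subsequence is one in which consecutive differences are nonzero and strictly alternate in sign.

13

Track the best alternating length ending on an up-step vs a down-step at each position: up/down = 1/1, 1/2, 3/2, 1/4, 1/4, 5/4, 5/1, 5/6, 7/6, 7/8, 9/8, 5/10, 1/10, 11/10, 11/10, 11/1, 11/12, 13/12.
The maximum over both is 13; one such subsequence is 29, 14, 25, 7, 12, 11, 28, 17, 25, 8, 17, 3, 28.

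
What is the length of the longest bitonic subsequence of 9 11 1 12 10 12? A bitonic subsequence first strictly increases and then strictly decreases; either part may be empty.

Let inc[i] be the LIS ending at i and dec[i] the longest strictly decreasing subsequence starting at i. inc = [1, 2, 1, 3, 2, 3], dec = [2, 2, 1, 2, 1, 1].
max_i inc[i]+dec[i]−1 = 4, with one witness 9, 11, 12, 10.

4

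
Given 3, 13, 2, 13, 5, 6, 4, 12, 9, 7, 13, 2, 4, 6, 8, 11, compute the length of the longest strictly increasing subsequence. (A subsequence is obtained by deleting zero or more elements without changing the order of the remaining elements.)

6

Scanning left to right, the best length ending at each element is: 3→1, 13→2, 2→1, 13→2, 5→2, 6→3, 4→2, 12→4, 9→4, 7→4, 13→5, 2→1, 4→2, 6→3, 8→5, 11→6.
So the longest increasing subsequence has length 6, e.g. 3, 5, 6, 7, 8, 11.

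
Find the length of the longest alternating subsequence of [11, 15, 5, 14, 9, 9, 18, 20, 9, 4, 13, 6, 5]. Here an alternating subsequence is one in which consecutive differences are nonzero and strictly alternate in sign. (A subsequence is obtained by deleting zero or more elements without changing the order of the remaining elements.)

9

Track the best alternating length ending on an up-step vs a down-step at each position: up/down = 1/1, 2/1, 1/3, 4/3, 4/5, 4/5, 6/1, 6/1, 4/7, 1/7, 8/7, 8/9, 8/9.
The maximum over both is 9; one such subsequence is 11, 15, 5, 14, 9, 18, 9, 13, 6.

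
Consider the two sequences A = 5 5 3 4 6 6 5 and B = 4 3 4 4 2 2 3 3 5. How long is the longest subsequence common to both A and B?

A longest common subsequence is 3, 4, 5 (length 3); the LCS DP confirms no longer common subsequence exists.

3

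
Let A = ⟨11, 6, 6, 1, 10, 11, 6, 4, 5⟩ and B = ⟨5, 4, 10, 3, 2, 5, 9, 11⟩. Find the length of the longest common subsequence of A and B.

A longest common subsequence is 10, 11 (length 2); the LCS DP confirms no longer common subsequence exists.

2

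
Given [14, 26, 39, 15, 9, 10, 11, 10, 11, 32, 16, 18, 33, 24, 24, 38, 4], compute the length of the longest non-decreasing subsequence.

Let dp[i] be the longest non-decreasing subsequence ending at position i. Then dp = [1, 2, 3, 2, 1, 2, 3, 3, 4, 5, 5, 6, 7, 7, 8, 9, 1].
The maximum is 9; one witness is 9, 10, 11, 11, 16, 18, 24, 24, 38 at positions 5,6,7,9,11,12,14,15,16.

9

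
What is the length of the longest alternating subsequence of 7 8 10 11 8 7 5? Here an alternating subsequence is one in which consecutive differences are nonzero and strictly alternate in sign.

3

A longest alternating subsequence is 7, 10, 8 (positions 1,3,5); its 2 consecutive differences strictly alternate in sign, and length 3 is optimal.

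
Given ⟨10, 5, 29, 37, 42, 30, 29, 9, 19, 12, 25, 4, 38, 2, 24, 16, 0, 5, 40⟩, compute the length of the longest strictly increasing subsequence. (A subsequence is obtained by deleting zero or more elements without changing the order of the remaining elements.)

One longest increasing subsequence is 5, 9, 19, 25, 38, 40 (positions 2,8,9,11,13,19), of length 6; no longer one exists.

6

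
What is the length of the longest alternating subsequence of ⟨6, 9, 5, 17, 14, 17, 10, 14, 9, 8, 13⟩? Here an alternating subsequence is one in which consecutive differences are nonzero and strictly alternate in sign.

Track the best alternating length ending on an up-step vs a down-step at each position: up/down = 1/1, 2/1, 1/3, 4/1, 4/5, 6/1, 4/7, 8/7, 4/9, 4/9, 10/9.
The maximum over both is 10; one such subsequence is 6, 9, 5, 17, 14, 17, 10, 14, 9, 13.

10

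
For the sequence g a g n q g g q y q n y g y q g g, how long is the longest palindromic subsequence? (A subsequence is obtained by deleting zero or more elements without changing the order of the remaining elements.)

Using dp[i][j] = 2 + dp[i+1][j−1] if the ends match, else max(dp[i+1][j], dp[i][j−1]):
dp[1][17] = 11. A witness is ggqgynygqgg at positions 1,3,5,7,9,11,12,13,15,16,17.

11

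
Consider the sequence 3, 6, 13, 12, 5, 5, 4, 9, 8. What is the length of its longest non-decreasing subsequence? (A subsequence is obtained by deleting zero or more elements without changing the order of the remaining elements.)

Let dp[i] be the longest non-decreasing subsequence ending at position i. Then dp = [1, 2, 3, 3, 2, 3, 2, 4, 4].
The maximum is 4; one witness is 3, 5, 5, 9 at positions 1,5,6,8.

4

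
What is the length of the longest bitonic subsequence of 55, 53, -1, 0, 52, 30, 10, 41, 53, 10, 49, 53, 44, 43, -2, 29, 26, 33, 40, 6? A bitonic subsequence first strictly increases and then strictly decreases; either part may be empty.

11

Let inc[i] be the LIS ending at i and dec[i] the longest strictly decreasing subsequence starting at i. inc = [1, 1, 1, 2, 3, 3, 3, 4, 5, 3, 5, 6, 5, 5, 1, 4, 4, 5, 6, 3], dec = [9, 8, 2, 2, 7, 4, 2, 4, 7, 2, 6, 6, 5, 4, 1, 3, 2, 2, 2, 1].
max_i inc[i]+dec[i]−1 = 11, with one witness -1, 0, 30, 41, 53, 49, 44, 43, 29, 26, 6.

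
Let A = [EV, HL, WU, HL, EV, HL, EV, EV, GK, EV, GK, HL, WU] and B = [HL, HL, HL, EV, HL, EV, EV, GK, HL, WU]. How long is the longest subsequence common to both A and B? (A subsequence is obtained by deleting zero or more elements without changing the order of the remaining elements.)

Backtracking the LCS table gives one alignment: HL (A2,B2) → HL (A4,B3) → EV (A5,B4) → HL (A6,B5) → EV (A8,B6) → EV (A10,B7) → GK (A11,B8) → HL (A12,B9) → WU (A13,B10).
So the longest common subsequence has length 9.

9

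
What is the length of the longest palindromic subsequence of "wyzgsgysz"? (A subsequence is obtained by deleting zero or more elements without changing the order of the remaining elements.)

5

One longest palindromic subsequence is zsysz (positions 3,5,7,8,9); it reads the same forward and backward, and the interval DP gives dp[1][9] = 5.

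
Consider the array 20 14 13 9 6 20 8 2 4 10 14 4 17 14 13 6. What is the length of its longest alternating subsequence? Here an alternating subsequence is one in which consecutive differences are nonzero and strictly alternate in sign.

8

A longest alternating subsequence is 20, 14, 20, 8, 10, 4, 17, 14 (positions 1,2,6,7,10,12,13,14); its 7 consecutive differences strictly alternate in sign, and length 8 is optimal.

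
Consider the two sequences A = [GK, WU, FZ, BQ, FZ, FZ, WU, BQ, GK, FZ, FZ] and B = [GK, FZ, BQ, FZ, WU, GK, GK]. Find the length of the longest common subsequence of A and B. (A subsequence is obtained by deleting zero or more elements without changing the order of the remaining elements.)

Backtracking the LCS table gives one alignment: GK (A1,B1) → FZ (A3,B2) → BQ (A4,B3) → FZ (A6,B4) → WU (A7,B5) → GK (A9,B7).
So the longest common subsequence has length 6.

6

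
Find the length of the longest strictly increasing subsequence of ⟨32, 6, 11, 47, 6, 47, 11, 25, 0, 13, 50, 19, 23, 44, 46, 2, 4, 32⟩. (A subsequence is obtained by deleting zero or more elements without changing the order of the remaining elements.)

Scanning left to right, the best length ending at each element is: 32→1, 6→1, 11→2, 47→3, 6→1, 47→3, 11→2, 25→3, 0→1, 13→3, 50→4, 19→4, 23→5, 44→6, 46→7, 2→2, 4→3, 32→6.
So the longest increasing subsequence has length 7, e.g. 6, 11, 13, 19, 23, 44, 46.

7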